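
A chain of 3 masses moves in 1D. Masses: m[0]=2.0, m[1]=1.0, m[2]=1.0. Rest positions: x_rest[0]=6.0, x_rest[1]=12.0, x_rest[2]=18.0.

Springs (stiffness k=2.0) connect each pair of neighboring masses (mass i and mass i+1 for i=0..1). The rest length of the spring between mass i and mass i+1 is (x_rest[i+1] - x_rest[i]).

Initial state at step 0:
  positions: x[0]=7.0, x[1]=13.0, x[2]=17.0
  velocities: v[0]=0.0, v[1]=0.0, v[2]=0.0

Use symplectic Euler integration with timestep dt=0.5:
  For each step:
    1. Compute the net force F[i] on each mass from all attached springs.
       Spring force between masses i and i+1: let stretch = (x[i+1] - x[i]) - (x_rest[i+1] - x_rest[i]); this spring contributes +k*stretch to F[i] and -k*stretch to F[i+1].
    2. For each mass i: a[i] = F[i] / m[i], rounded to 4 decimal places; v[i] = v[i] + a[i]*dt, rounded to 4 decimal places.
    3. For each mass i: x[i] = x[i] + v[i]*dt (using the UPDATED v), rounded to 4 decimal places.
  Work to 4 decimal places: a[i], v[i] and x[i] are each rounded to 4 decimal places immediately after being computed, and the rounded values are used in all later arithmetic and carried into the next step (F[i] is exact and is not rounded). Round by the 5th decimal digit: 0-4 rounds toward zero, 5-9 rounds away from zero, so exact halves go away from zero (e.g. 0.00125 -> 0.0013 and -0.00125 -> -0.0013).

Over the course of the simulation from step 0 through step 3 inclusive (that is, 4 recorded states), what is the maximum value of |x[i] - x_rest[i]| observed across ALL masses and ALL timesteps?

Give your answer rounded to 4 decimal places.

Step 0: x=[7.0000 13.0000 17.0000] v=[0.0000 0.0000 0.0000]
Step 1: x=[7.0000 12.0000 18.0000] v=[0.0000 -2.0000 2.0000]
Step 2: x=[6.7500 11.5000 19.0000] v=[-0.5000 -1.0000 2.0000]
Step 3: x=[6.1875 12.3750 19.2500] v=[-1.1250 1.7500 0.5000]
Max displacement = 1.2500

Answer: 1.2500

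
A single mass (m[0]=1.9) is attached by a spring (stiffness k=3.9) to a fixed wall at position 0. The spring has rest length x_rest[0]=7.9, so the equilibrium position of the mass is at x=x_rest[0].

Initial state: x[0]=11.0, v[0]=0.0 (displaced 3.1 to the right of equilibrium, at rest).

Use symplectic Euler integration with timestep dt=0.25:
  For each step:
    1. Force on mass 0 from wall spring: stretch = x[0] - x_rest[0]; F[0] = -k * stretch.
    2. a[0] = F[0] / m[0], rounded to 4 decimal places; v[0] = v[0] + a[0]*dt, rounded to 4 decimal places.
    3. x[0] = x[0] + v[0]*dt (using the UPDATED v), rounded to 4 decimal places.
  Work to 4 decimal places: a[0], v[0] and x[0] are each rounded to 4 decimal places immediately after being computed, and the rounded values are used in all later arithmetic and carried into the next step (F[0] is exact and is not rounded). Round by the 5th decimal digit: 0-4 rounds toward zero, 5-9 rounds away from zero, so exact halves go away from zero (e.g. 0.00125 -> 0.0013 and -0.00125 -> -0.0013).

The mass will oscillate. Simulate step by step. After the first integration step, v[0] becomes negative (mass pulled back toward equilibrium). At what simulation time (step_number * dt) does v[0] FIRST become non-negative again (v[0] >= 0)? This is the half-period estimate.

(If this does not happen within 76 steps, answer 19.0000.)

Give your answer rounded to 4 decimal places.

Step 0: x=[11.0000] v=[0.0000]
Step 1: x=[10.6023] v=[-1.5908]
Step 2: x=[9.8579] v=[-2.9775]
Step 3: x=[8.8624] v=[-3.9822]
Step 4: x=[7.7434] v=[-4.4761]
Step 5: x=[6.6445] v=[-4.3958]
Step 6: x=[5.7066] v=[-3.7515]
Step 7: x=[5.0501] v=[-2.6260]
Step 8: x=[4.7592] v=[-1.1636]
Step 9: x=[4.8712] v=[0.4481]
First v>=0 after going negative at step 9, time=2.2500

Answer: 2.2500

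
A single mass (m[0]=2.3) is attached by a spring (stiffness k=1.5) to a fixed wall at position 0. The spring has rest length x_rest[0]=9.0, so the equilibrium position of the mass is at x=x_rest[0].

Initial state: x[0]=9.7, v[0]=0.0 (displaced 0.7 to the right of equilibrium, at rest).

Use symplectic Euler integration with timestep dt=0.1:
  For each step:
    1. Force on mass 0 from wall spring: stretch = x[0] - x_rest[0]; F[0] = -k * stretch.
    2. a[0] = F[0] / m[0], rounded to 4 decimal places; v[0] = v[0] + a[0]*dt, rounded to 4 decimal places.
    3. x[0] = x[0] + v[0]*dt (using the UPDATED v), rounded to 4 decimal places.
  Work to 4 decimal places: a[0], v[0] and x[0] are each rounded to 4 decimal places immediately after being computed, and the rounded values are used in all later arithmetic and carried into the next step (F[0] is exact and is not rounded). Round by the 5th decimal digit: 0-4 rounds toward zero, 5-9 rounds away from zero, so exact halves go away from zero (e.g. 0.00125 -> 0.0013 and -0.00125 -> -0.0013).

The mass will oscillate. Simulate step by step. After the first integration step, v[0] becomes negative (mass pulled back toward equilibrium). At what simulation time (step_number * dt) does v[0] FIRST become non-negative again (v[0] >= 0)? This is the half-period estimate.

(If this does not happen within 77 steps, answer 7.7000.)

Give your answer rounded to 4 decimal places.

Step 0: x=[9.7000] v=[0.0000]
Step 1: x=[9.6954] v=[-0.0457]
Step 2: x=[9.6863] v=[-0.0911]
Step 3: x=[9.6727] v=[-0.1359]
Step 4: x=[9.6547] v=[-0.1798]
Step 5: x=[9.6325] v=[-0.2225]
Step 6: x=[9.6061] v=[-0.2638]
Step 7: x=[9.5758] v=[-0.3033]
Step 8: x=[9.5417] v=[-0.3409]
Step 9: x=[9.5041] v=[-0.3762]
Step 10: x=[9.4632] v=[-0.4091]
Step 11: x=[9.4193] v=[-0.4393]
Step 12: x=[9.3726] v=[-0.4667]
Step 13: x=[9.3235] v=[-0.4910]
Step 14: x=[9.2723] v=[-0.5121]
Step 15: x=[9.2193] v=[-0.5299]
Step 16: x=[9.1649] v=[-0.5442]
Step 17: x=[9.1094] v=[-0.5550]
Step 18: x=[9.0532] v=[-0.5621]
Step 19: x=[8.9966] v=[-0.5656]
Step 20: x=[8.9401] v=[-0.5654]
Step 21: x=[8.8840] v=[-0.5615]
Step 22: x=[8.8286] v=[-0.5539]
Step 23: x=[8.7743] v=[-0.5427]
Step 24: x=[8.7215] v=[-0.5280]
Step 25: x=[8.6705] v=[-0.5098]
Step 26: x=[8.6217] v=[-0.4883]
Step 27: x=[8.5753] v=[-0.4636]
Step 28: x=[8.5317] v=[-0.4359]
Step 29: x=[8.4912] v=[-0.4054]
Step 30: x=[8.4540] v=[-0.3722]
Step 31: x=[8.4203] v=[-0.3366]
Step 32: x=[8.3904] v=[-0.2988]
Step 33: x=[8.3645] v=[-0.2590]
Step 34: x=[8.3427] v=[-0.2176]
Step 35: x=[8.3252] v=[-0.1747]
Step 36: x=[8.3121] v=[-0.1307]
Step 37: x=[8.3035] v=[-0.0858]
Step 38: x=[8.2995] v=[-0.0404]
Step 39: x=[8.3000] v=[0.0053]
First v>=0 after going negative at step 39, time=3.9000

Answer: 3.9000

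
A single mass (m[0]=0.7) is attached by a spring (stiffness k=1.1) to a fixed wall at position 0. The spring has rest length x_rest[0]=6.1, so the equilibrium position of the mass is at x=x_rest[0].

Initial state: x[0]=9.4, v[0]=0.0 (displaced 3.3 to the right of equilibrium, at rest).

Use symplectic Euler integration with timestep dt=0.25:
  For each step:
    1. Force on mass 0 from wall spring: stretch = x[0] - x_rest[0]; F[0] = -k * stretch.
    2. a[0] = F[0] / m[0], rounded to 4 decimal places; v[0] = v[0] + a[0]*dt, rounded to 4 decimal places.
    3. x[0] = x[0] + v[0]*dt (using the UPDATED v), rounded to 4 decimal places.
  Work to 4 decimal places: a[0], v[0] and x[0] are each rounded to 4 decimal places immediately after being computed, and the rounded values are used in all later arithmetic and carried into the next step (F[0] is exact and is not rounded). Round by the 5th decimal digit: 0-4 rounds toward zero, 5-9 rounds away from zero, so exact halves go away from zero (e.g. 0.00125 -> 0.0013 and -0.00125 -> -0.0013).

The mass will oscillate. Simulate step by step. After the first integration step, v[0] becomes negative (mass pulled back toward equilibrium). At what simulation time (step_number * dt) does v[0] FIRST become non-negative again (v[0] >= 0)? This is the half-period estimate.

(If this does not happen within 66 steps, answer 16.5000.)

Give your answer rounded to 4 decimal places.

Step 0: x=[9.4000] v=[0.0000]
Step 1: x=[9.0759] v=[-1.2964]
Step 2: x=[8.4595] v=[-2.4655]
Step 3: x=[7.6114] v=[-3.3925]
Step 4: x=[6.6148] v=[-3.9863]
Step 5: x=[5.5677] v=[-4.1886]
Step 6: x=[4.5728] v=[-3.9795]
Step 7: x=[3.7279] v=[-3.3795]
Step 8: x=[3.1160] v=[-2.4476]
Step 9: x=[2.7972] v=[-1.2753]
Step 10: x=[2.8028] v=[0.0222]
First v>=0 after going negative at step 10, time=2.5000

Answer: 2.5000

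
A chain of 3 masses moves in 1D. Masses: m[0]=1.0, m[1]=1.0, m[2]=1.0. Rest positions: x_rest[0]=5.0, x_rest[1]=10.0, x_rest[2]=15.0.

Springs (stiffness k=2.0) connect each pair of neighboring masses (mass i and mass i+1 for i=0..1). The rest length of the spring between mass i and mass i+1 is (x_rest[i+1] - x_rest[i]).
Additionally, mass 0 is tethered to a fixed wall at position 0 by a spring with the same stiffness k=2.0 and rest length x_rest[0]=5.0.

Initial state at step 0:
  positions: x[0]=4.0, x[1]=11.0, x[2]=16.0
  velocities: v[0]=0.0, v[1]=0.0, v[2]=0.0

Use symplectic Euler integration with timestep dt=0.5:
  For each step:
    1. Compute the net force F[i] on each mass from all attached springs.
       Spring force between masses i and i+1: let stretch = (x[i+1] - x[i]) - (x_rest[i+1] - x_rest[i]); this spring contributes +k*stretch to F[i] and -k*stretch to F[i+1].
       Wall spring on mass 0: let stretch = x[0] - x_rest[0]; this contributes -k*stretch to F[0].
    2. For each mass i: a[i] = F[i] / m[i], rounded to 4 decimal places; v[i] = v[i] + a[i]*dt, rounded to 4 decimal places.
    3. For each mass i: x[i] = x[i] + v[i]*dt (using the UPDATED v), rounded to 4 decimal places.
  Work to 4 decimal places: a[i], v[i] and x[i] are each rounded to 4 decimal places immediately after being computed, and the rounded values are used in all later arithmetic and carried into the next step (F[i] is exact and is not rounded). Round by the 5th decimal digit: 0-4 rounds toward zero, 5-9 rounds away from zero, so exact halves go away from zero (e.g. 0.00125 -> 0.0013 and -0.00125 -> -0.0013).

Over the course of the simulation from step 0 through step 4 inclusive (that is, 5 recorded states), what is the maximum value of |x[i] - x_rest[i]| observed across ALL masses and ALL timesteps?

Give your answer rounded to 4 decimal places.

Answer: 1.5000

Derivation:
Step 0: x=[4.0000 11.0000 16.0000] v=[0.0000 0.0000 0.0000]
Step 1: x=[5.5000 10.0000 16.0000] v=[3.0000 -2.0000 0.0000]
Step 2: x=[6.5000 9.7500 15.5000] v=[2.0000 -0.5000 -1.0000]
Step 3: x=[5.8750 10.7500 14.6250] v=[-1.2500 2.0000 -1.7500]
Step 4: x=[4.7500 11.2500 14.3125] v=[-2.2500 1.0000 -0.6250]
Max displacement = 1.5000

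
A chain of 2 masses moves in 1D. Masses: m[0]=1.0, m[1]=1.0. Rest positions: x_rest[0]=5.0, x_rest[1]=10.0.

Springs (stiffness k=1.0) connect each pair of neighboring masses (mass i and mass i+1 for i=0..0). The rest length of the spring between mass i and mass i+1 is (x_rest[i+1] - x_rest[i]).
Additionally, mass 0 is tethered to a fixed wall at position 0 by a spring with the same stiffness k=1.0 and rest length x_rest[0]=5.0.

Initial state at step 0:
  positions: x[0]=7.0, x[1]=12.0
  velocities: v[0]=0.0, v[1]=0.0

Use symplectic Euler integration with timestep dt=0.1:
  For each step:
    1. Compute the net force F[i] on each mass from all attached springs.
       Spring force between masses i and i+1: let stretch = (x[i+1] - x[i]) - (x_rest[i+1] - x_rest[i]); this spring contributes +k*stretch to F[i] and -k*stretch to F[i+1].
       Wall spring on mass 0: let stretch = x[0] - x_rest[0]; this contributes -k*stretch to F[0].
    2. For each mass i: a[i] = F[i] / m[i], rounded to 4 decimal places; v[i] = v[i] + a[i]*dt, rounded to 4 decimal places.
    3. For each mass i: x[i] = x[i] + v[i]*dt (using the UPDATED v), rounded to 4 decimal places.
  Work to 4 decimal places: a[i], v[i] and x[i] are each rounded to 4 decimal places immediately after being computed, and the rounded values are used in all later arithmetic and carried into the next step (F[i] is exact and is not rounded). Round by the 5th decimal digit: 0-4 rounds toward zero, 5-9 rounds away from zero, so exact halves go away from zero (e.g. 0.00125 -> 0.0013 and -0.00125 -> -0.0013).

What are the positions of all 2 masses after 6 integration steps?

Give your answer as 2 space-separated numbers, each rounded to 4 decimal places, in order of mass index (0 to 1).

Step 0: x=[7.0000 12.0000] v=[0.0000 0.0000]
Step 1: x=[6.9800 12.0000] v=[-0.2000 0.0000]
Step 2: x=[6.9404 11.9998] v=[-0.3960 -0.0020]
Step 3: x=[6.8820 11.9990] v=[-0.5841 -0.0079]
Step 4: x=[6.8059 11.9970] v=[-0.7606 -0.0196]
Step 5: x=[6.7137 11.9931] v=[-0.9221 -0.0387]
Step 6: x=[6.6072 11.9864] v=[-1.0655 -0.0666]

Answer: 6.6072 11.9864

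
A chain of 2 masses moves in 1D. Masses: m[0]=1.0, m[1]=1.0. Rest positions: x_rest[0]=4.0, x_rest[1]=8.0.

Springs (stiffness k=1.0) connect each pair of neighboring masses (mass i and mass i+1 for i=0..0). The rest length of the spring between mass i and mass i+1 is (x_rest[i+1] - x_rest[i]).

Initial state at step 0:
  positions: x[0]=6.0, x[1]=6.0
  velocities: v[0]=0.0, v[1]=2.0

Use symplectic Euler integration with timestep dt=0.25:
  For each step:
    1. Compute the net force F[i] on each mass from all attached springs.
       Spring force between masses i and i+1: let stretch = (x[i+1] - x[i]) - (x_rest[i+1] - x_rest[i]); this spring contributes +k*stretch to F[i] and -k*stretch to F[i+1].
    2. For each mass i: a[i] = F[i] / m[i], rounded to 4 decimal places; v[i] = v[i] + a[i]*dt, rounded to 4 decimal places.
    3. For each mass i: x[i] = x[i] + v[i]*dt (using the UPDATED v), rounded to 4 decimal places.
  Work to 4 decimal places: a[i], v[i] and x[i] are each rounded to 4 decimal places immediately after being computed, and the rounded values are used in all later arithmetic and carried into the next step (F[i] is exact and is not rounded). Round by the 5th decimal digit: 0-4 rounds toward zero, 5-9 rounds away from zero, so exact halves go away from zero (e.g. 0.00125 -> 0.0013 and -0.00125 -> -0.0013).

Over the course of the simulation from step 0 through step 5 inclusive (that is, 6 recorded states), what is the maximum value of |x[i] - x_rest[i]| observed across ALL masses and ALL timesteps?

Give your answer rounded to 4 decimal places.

Step 0: x=[6.0000 6.0000] v=[0.0000 2.0000]
Step 1: x=[5.7500 6.7500] v=[-1.0000 3.0000]
Step 2: x=[5.3125 7.6875] v=[-1.7500 3.7500]
Step 3: x=[4.7734 8.7266] v=[-2.1563 4.1563]
Step 4: x=[4.2314 9.7686] v=[-2.1680 4.1680]
Step 5: x=[3.7855 10.7145] v=[-1.7837 3.7837]
Max displacement = 2.7145

Answer: 2.7145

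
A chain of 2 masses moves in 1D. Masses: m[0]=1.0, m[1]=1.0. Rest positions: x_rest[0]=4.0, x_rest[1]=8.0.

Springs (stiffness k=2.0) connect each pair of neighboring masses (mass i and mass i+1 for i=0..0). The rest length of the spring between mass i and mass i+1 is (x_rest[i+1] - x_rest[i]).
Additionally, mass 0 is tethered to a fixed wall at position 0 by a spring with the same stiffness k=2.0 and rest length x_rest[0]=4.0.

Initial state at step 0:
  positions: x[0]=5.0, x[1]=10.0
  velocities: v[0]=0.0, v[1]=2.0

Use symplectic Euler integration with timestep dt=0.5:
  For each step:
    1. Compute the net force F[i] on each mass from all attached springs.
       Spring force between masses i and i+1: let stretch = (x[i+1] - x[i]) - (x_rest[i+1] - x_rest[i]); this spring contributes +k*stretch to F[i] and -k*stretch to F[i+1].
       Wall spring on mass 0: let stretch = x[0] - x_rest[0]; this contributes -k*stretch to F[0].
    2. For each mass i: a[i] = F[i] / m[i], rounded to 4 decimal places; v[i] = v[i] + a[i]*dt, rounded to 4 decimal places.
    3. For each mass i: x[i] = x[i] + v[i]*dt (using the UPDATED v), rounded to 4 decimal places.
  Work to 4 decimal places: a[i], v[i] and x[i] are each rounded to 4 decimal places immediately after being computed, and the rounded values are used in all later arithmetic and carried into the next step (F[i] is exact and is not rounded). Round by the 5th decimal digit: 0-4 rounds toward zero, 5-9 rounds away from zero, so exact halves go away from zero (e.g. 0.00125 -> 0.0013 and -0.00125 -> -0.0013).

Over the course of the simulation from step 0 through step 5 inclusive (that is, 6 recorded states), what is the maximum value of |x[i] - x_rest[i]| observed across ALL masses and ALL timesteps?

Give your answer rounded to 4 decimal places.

Step 0: x=[5.0000 10.0000] v=[0.0000 2.0000]
Step 1: x=[5.0000 10.5000] v=[0.0000 1.0000]
Step 2: x=[5.2500 10.2500] v=[0.5000 -0.5000]
Step 3: x=[5.3750 9.5000] v=[0.2500 -1.5000]
Step 4: x=[4.8750 8.6875] v=[-1.0000 -1.6250]
Step 5: x=[3.8438 7.9688] v=[-2.0625 -1.4375]
Max displacement = 2.5000

Answer: 2.5000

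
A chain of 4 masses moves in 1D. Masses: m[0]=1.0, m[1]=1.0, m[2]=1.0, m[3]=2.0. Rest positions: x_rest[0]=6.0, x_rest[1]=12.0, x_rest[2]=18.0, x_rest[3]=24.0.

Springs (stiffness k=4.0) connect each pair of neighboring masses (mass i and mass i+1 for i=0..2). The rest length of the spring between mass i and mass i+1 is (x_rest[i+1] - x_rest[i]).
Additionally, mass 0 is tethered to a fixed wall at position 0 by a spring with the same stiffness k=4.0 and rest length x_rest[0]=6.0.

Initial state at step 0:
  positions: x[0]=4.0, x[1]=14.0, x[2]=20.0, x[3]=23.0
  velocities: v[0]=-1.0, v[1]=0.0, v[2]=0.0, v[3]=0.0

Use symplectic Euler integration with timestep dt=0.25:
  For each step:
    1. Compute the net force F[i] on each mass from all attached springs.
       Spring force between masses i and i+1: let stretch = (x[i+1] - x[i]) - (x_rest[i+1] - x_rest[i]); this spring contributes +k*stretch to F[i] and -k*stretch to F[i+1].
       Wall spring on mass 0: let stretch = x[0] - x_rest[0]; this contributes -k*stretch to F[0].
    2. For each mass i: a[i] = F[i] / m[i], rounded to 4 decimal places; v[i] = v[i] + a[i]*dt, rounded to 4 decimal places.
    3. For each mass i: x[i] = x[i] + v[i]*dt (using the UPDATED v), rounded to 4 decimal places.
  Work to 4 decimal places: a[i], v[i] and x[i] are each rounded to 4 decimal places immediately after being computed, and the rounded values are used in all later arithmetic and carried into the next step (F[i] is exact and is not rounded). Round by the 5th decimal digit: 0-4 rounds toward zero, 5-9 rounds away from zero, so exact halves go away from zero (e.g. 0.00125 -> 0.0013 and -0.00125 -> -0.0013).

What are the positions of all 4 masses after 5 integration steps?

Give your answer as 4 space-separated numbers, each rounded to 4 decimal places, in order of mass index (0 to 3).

Answer: 6.4285 11.2656 15.9497 24.9119

Derivation:
Step 0: x=[4.0000 14.0000 20.0000 23.0000] v=[-1.0000 0.0000 0.0000 0.0000]
Step 1: x=[5.2500 13.0000 19.2500 23.3750] v=[5.0000 -4.0000 -3.0000 1.5000]
Step 2: x=[7.1250 11.6250 17.9688 23.9844] v=[7.5000 -5.5000 -5.1250 2.4375]
Step 3: x=[8.3438 10.7110 16.6055 24.5918] v=[4.8750 -3.6562 -5.4532 2.4297]
Step 4: x=[8.0684 10.6788 15.7652 24.9510] v=[-1.1016 -0.1289 -3.3614 1.4366]
Step 5: x=[6.4285 11.2656 15.9497 24.9119] v=[-6.5596 2.3471 0.7380 -0.1563]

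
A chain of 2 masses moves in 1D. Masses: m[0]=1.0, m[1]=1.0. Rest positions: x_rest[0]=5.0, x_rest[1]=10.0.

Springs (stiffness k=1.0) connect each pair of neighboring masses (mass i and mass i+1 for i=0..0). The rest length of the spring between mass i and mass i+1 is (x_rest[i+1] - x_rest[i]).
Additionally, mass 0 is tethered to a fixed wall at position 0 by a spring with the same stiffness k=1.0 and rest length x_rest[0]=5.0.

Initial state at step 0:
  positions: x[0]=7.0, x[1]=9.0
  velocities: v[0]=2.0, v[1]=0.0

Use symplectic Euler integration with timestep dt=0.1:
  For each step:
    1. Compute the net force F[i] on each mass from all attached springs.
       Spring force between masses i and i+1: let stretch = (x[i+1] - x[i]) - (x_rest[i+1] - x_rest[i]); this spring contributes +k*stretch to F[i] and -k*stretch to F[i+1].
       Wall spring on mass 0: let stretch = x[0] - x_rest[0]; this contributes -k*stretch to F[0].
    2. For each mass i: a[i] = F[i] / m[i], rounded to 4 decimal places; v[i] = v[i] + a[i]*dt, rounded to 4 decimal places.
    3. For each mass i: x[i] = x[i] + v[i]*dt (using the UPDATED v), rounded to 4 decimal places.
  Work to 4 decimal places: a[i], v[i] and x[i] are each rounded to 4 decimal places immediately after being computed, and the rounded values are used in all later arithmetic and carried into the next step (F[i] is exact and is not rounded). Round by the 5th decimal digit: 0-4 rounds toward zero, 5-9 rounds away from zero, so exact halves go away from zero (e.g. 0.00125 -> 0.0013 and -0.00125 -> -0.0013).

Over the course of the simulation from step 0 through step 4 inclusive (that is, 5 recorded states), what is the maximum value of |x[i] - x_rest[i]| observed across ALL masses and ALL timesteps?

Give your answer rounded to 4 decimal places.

Answer: 2.2906

Derivation:
Step 0: x=[7.0000 9.0000] v=[2.0000 0.0000]
Step 1: x=[7.1500 9.0300] v=[1.5000 0.3000]
Step 2: x=[7.2473 9.0912] v=[0.9730 0.6120]
Step 3: x=[7.2906 9.1840] v=[0.4327 0.9276]
Step 4: x=[7.2799 9.3078] v=[-0.1070 1.2383]
Max displacement = 2.2906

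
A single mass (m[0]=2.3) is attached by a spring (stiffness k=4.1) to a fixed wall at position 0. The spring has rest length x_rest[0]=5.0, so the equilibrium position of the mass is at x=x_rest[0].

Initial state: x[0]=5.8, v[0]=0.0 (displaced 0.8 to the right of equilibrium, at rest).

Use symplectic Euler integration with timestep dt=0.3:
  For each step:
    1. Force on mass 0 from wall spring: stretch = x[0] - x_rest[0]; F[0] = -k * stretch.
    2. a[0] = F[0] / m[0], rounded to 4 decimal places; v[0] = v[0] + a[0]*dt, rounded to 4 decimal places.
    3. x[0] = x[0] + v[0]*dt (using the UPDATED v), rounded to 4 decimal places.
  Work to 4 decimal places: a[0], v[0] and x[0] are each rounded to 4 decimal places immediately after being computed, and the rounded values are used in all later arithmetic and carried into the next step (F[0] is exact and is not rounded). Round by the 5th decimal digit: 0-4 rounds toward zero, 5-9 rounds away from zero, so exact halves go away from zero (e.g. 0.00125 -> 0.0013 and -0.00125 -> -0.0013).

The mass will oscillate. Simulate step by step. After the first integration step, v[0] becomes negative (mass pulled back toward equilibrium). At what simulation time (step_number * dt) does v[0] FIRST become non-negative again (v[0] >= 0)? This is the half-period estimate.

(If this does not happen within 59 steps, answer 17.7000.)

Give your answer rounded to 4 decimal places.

Answer: 2.4000

Derivation:
Step 0: x=[5.8000] v=[0.0000]
Step 1: x=[5.6717] v=[-0.4278]
Step 2: x=[5.4356] v=[-0.7870]
Step 3: x=[5.1296] v=[-1.0200]
Step 4: x=[4.8028] v=[-1.0893]
Step 5: x=[4.5076] v=[-0.9839]
Step 6: x=[4.2914] v=[-0.7206]
Step 7: x=[4.1889] v=[-0.3416]
Step 8: x=[4.2166] v=[0.0922]
First v>=0 after going negative at step 8, time=2.4000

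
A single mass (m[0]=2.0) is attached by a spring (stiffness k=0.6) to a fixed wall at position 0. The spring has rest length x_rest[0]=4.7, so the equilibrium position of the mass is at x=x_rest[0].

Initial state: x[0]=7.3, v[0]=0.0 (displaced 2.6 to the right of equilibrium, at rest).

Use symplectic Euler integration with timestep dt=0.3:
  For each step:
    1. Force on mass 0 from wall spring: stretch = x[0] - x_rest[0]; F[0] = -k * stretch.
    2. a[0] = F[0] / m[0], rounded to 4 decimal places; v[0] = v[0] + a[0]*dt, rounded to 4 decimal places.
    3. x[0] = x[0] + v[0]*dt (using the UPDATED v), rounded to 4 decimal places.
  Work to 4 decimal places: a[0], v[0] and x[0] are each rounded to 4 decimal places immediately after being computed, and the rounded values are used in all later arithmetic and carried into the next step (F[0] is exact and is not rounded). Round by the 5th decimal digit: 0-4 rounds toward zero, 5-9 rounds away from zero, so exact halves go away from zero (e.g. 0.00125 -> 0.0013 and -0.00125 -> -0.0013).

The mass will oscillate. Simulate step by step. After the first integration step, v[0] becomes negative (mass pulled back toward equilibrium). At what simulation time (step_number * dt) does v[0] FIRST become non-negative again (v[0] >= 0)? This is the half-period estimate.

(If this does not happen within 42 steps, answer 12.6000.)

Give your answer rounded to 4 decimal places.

Step 0: x=[7.3000] v=[0.0000]
Step 1: x=[7.2298] v=[-0.2340]
Step 2: x=[7.0913] v=[-0.4617]
Step 3: x=[6.8882] v=[-0.6769]
Step 4: x=[6.6260] v=[-0.8739]
Step 5: x=[6.3118] v=[-1.0472]
Step 6: x=[5.9541] v=[-1.1923]
Step 7: x=[5.5625] v=[-1.3052]
Step 8: x=[5.1477] v=[-1.3828]
Step 9: x=[4.7208] v=[-1.4231]
Step 10: x=[4.2933] v=[-1.4250]
Step 11: x=[3.8768] v=[-1.3884]
Step 12: x=[3.4825] v=[-1.3143]
Step 13: x=[3.1211] v=[-1.2047]
Step 14: x=[2.8023] v=[-1.0626]
Step 15: x=[2.5348] v=[-0.8918]
Step 16: x=[2.3257] v=[-0.6969]
Step 17: x=[2.1807] v=[-0.4832]
Step 18: x=[2.1038] v=[-0.2565]
Step 19: x=[2.0970] v=[-0.0228]
Step 20: x=[2.1605] v=[0.2115]
First v>=0 after going negative at step 20, time=6.0000

Answer: 6.0000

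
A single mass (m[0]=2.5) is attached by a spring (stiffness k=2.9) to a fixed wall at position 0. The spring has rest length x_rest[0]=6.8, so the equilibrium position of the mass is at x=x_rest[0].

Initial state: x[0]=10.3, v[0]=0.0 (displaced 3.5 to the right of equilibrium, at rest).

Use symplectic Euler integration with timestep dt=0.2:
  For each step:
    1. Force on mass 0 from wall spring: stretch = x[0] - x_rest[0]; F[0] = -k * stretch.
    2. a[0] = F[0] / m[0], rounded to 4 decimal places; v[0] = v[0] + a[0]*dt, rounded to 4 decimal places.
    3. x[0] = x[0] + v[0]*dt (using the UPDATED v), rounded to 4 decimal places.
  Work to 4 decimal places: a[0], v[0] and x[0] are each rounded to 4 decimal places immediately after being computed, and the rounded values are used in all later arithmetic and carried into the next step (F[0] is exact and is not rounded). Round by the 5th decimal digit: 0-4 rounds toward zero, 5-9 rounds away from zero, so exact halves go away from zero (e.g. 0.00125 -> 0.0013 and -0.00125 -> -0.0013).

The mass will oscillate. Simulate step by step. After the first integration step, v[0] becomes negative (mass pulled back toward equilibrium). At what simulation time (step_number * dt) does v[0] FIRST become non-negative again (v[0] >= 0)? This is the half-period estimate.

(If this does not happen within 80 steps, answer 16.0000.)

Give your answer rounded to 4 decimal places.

Step 0: x=[10.3000] v=[0.0000]
Step 1: x=[10.1376] v=[-0.8120]
Step 2: x=[9.8203] v=[-1.5863]
Step 3: x=[9.3629] v=[-2.2870]
Step 4: x=[8.7866] v=[-2.8816]
Step 5: x=[8.1181] v=[-3.3425]
Step 6: x=[7.3884] v=[-3.6483]
Step 7: x=[6.6314] v=[-3.7848]
Step 8: x=[5.8823] v=[-3.7457]
Step 9: x=[5.1757] v=[-3.5328]
Step 10: x=[4.5445] v=[-3.1560]
Step 11: x=[4.0180] v=[-2.6327]
Step 12: x=[3.6205] v=[-1.9873]
Step 13: x=[3.3706] v=[-1.2497]
Step 14: x=[3.2798] v=[-0.4541]
Step 15: x=[3.3523] v=[0.3626]
First v>=0 after going negative at step 15, time=3.0000

Answer: 3.0000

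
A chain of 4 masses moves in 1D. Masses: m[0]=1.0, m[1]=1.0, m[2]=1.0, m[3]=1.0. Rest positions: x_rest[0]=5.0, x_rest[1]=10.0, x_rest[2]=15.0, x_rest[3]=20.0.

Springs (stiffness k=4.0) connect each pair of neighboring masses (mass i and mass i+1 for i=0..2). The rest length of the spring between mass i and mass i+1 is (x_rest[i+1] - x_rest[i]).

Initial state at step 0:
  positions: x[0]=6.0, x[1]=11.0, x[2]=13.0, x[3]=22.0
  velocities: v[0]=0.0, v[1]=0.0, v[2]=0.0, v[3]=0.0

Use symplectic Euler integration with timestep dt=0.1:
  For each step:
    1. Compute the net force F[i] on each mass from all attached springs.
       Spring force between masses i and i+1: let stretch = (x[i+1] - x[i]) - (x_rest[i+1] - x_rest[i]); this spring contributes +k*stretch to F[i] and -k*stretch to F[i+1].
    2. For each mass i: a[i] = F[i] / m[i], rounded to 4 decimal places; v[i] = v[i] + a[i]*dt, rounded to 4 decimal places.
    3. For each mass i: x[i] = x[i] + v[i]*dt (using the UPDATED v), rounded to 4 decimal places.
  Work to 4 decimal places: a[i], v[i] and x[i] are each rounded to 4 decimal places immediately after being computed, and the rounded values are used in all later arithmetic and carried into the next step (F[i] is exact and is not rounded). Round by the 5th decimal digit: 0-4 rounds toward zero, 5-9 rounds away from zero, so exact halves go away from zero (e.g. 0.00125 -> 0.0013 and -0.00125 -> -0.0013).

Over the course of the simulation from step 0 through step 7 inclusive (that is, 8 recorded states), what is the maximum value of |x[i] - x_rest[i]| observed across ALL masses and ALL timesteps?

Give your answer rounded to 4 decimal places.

Step 0: x=[6.0000 11.0000 13.0000 22.0000] v=[0.0000 0.0000 0.0000 0.0000]
Step 1: x=[6.0000 10.8800 13.2800 21.8400] v=[0.0000 -1.2000 2.8000 -1.6000]
Step 2: x=[5.9952 10.6608 13.8064 21.5376] v=[-0.0480 -2.1920 5.2640 -3.0240]
Step 3: x=[5.9770 10.3808 14.5162 21.1260] v=[-0.1818 -2.8000 7.0982 -4.1165]
Step 4: x=[5.9350 10.0901 15.3250 20.6500] v=[-0.4203 -2.9074 8.0880 -4.7604]
Step 5: x=[5.8592 9.8426 16.1374 20.1610] v=[-0.7583 -2.4755 8.1240 -4.8904]
Step 6: x=[5.7427 9.6875 16.8590 19.7110] v=[-1.1649 -1.5509 7.2155 -4.4998]
Step 7: x=[5.5840 9.6615 17.4078 19.3469] v=[-1.5870 -0.2602 5.4877 -3.6406]
Max displacement = 2.4078

Answer: 2.4078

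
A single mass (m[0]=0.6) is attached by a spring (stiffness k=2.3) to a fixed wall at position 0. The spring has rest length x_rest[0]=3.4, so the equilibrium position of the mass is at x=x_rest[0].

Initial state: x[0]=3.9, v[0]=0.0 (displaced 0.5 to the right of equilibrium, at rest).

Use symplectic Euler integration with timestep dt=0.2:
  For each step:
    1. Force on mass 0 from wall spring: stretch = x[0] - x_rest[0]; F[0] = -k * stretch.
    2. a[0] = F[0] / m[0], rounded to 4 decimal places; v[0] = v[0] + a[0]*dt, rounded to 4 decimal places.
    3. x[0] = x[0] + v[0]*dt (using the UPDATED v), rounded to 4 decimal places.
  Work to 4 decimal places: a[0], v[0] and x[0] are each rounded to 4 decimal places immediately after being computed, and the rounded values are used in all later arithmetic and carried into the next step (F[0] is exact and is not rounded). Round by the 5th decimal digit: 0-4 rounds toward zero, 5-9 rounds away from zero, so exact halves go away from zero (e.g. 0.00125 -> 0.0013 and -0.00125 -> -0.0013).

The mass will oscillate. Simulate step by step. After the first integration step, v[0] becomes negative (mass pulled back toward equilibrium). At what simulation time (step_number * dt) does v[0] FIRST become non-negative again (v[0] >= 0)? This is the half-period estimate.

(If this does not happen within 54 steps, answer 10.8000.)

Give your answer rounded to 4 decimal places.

Step 0: x=[3.9000] v=[0.0000]
Step 1: x=[3.8233] v=[-0.3833]
Step 2: x=[3.6817] v=[-0.7078]
Step 3: x=[3.4969] v=[-0.9238]
Step 4: x=[3.2973] v=[-0.9981]
Step 5: x=[3.1134] v=[-0.9194]
Step 6: x=[2.9735] v=[-0.6997]
Step 7: x=[2.8990] v=[-0.3727]
Step 8: x=[2.9013] v=[0.0114]
First v>=0 after going negative at step 8, time=1.6000

Answer: 1.6000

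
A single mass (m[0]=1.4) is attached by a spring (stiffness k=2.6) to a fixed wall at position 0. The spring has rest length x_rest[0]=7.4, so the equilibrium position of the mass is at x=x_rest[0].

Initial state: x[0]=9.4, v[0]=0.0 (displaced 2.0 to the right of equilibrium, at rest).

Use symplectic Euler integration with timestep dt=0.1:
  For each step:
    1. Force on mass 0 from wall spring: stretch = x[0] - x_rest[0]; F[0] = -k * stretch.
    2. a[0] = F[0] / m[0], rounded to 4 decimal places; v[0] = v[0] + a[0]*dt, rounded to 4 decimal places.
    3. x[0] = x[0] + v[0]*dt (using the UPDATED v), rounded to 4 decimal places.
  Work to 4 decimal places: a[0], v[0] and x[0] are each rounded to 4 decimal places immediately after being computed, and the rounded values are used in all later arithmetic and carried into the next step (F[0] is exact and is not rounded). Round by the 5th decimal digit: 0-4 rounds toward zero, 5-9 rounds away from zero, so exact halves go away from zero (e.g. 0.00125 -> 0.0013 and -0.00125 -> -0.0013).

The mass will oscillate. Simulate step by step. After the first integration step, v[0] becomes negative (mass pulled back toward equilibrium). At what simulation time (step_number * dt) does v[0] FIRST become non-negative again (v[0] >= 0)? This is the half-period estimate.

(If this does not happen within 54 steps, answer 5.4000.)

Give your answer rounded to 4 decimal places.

Step 0: x=[9.4000] v=[0.0000]
Step 1: x=[9.3629] v=[-0.3714]
Step 2: x=[9.2893] v=[-0.7359]
Step 3: x=[9.1806] v=[-1.0868]
Step 4: x=[9.0389] v=[-1.4175]
Step 5: x=[8.8667] v=[-1.7219]
Step 6: x=[8.6673] v=[-1.9943]
Step 7: x=[8.4443] v=[-2.2297]
Step 8: x=[8.2019] v=[-2.4236]
Step 9: x=[7.9447] v=[-2.5725]
Step 10: x=[7.6773] v=[-2.6737]
Step 11: x=[7.4048] v=[-2.7252]
Step 12: x=[7.1322] v=[-2.7261]
Step 13: x=[6.8646] v=[-2.6764]
Step 14: x=[6.6069] v=[-2.5770]
Step 15: x=[6.3639] v=[-2.4297]
Step 16: x=[6.1402] v=[-2.2373]
Step 17: x=[5.9399] v=[-2.0033]
Step 18: x=[5.7667] v=[-1.7321]
Step 19: x=[5.6238] v=[-1.4288]
Step 20: x=[5.5139] v=[-1.0989]
Step 21: x=[5.4390] v=[-0.7486]
Step 22: x=[5.4006] v=[-0.3844]
Step 23: x=[5.3993] v=[-0.0131]
Step 24: x=[5.4352] v=[0.3585]
First v>=0 after going negative at step 24, time=2.4000

Answer: 2.4000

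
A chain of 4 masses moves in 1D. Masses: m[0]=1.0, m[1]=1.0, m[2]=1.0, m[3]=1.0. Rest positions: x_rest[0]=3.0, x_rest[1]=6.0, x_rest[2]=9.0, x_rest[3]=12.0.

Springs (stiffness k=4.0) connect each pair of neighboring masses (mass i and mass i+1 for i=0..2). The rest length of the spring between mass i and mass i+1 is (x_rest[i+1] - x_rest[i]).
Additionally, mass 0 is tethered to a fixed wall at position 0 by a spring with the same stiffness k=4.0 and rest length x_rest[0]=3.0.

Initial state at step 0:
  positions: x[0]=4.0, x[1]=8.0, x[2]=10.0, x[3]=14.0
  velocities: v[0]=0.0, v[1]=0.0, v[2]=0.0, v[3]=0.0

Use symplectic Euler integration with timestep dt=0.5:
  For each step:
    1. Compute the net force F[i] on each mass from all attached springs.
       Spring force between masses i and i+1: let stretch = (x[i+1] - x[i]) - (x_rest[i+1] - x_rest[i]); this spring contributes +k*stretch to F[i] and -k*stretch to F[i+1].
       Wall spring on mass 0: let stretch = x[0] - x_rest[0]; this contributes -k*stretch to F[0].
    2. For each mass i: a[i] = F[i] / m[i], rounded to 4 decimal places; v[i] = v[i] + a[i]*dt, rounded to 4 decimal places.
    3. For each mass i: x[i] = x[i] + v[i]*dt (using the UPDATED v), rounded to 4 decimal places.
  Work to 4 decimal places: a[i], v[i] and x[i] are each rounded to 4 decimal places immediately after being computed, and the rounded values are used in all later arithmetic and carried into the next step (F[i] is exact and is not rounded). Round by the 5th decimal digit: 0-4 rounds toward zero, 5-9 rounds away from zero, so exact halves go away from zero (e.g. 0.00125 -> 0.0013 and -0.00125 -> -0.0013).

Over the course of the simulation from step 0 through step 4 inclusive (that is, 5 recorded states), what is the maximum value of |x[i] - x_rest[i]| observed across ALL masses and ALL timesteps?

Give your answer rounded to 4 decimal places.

Answer: 3.0000

Derivation:
Step 0: x=[4.0000 8.0000 10.0000 14.0000] v=[0.0000 0.0000 0.0000 0.0000]
Step 1: x=[4.0000 6.0000 12.0000 13.0000] v=[0.0000 -4.0000 4.0000 -2.0000]
Step 2: x=[2.0000 8.0000 9.0000 14.0000] v=[-4.0000 4.0000 -6.0000 2.0000]
Step 3: x=[4.0000 5.0000 10.0000 13.0000] v=[4.0000 -6.0000 2.0000 -2.0000]
Step 4: x=[3.0000 6.0000 9.0000 12.0000] v=[-2.0000 2.0000 -2.0000 -2.0000]
Max displacement = 3.0000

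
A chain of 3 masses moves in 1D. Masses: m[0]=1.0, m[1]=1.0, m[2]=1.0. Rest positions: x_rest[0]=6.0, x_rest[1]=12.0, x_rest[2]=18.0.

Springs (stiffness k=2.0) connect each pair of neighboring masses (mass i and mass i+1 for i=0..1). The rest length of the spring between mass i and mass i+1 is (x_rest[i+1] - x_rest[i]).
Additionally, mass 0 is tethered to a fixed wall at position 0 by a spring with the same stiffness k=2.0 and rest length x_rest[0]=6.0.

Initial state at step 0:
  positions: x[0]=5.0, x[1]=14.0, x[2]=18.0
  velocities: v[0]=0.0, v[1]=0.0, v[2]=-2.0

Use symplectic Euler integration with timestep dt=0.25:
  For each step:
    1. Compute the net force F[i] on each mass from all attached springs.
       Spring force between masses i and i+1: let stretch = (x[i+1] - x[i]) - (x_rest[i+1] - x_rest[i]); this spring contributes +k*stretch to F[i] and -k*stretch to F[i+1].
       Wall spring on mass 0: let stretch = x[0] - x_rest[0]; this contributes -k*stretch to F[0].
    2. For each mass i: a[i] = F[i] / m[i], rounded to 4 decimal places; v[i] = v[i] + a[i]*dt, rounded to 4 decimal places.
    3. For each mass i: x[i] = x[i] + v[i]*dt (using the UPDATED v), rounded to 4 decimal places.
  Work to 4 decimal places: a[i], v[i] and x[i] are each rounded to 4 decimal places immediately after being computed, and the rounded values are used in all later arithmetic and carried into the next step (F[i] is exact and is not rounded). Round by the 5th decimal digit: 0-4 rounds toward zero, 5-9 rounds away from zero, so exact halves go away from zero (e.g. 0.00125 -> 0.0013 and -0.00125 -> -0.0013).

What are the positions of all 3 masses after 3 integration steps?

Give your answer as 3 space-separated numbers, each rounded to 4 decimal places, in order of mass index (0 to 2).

Answer: 7.0586 11.1719 17.7324

Derivation:
Step 0: x=[5.0000 14.0000 18.0000] v=[0.0000 0.0000 -2.0000]
Step 1: x=[5.5000 13.3750 17.7500] v=[2.0000 -2.5000 -1.0000]
Step 2: x=[6.2969 12.3125 17.7031] v=[3.1875 -4.2500 -0.1875]
Step 3: x=[7.0586 11.1719 17.7324] v=[3.0469 -4.5625 0.1172]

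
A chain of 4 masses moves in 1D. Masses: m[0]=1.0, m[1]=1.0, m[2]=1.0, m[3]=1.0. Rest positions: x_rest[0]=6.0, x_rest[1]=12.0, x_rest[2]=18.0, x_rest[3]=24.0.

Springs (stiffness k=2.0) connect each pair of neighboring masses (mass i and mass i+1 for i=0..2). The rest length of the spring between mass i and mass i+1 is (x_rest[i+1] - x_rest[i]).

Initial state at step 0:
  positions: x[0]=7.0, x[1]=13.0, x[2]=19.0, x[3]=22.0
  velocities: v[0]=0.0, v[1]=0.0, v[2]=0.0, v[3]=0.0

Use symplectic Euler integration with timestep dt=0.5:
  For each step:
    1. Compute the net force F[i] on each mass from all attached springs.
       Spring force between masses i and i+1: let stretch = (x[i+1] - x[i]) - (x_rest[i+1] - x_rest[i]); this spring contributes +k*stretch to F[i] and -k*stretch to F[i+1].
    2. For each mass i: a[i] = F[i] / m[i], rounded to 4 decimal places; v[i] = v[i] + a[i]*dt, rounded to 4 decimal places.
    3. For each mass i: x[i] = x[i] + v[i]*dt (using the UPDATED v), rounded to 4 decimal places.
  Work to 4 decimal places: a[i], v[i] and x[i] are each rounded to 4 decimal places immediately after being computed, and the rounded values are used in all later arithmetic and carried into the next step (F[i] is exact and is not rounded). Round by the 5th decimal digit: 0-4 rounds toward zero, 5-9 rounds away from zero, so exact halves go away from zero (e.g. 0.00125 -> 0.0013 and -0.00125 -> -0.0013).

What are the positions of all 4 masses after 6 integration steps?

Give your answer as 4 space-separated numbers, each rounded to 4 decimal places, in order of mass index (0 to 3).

Answer: 4.0000 13.1875 18.8125 25.0000

Derivation:
Step 0: x=[7.0000 13.0000 19.0000 22.0000] v=[0.0000 0.0000 0.0000 0.0000]
Step 1: x=[7.0000 13.0000 17.5000 23.5000] v=[0.0000 0.0000 -3.0000 3.0000]
Step 2: x=[7.0000 12.2500 16.7500 25.0000] v=[0.0000 -1.5000 -1.5000 3.0000]
Step 3: x=[6.6250 11.1250 17.8750 25.3750] v=[-0.7500 -2.2500 2.2500 0.7500]
Step 4: x=[5.5000 11.1250 19.3750 25.0000] v=[-2.2500 0.0000 3.0000 -0.7500]
Step 5: x=[4.1875 12.4375 19.5625 24.8125] v=[-2.6250 2.6250 0.3750 -0.3750]
Step 6: x=[4.0000 13.1875 18.8125 25.0000] v=[-0.3750 1.5000 -1.5000 0.3750]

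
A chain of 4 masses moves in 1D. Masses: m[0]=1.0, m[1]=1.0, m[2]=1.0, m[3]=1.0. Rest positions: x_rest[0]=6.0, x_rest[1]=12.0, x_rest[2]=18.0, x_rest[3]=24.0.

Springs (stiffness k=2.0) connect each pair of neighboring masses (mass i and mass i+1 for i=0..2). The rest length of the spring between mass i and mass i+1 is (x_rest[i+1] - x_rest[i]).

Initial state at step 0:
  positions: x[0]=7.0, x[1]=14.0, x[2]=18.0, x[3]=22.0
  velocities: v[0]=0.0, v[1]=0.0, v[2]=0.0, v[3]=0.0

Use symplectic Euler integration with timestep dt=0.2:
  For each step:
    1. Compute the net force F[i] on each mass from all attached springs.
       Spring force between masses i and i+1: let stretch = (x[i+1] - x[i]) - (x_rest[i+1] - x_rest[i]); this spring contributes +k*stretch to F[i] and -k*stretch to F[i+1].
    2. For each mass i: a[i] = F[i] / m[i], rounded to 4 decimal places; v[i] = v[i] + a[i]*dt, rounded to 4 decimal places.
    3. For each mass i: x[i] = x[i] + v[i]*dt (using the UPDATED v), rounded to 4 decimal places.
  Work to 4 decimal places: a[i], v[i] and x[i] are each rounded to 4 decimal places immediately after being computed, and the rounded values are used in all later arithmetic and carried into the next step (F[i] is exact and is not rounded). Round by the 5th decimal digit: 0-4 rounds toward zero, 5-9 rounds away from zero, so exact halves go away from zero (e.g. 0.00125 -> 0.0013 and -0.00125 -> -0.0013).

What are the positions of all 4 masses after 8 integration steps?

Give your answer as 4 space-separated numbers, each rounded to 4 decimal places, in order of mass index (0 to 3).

Step 0: x=[7.0000 14.0000 18.0000 22.0000] v=[0.0000 0.0000 0.0000 0.0000]
Step 1: x=[7.0800 13.7600 18.0000 22.1600] v=[0.4000 -1.2000 0.0000 0.8000]
Step 2: x=[7.2144 13.3248 17.9936 22.4672] v=[0.6720 -2.1760 -0.0320 1.5360]
Step 3: x=[7.3576 12.7743 17.9716 22.8965] v=[0.7162 -2.7526 -0.1101 2.1466]
Step 4: x=[7.4542 12.2062 17.9278 23.4118] v=[0.4829 -2.8404 -0.2191 2.5766]
Step 5: x=[7.4509 11.7157 17.8650 23.9684] v=[-0.0163 -2.4526 -0.3141 2.7830]
Step 6: x=[7.3088 11.3759 17.7985 24.5167] v=[-0.7104 -1.6988 -0.3325 2.7416]
Step 7: x=[7.0121 11.2246 17.7556 25.0076] v=[-1.4836 -0.7566 -0.2143 2.4543]
Step 8: x=[6.5724 11.2588 17.7704 25.3983] v=[-2.1986 0.1708 0.0741 1.9535]

Answer: 6.5724 11.2588 17.7704 25.3983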